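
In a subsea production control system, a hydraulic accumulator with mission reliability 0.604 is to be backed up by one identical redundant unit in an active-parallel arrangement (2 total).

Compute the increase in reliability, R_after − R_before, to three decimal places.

0.239

R_before = 0.604
R_after = 1 − (1 − 0.604)^2 = 0.843
ΔR = 0.843 − 0.604 = 0.239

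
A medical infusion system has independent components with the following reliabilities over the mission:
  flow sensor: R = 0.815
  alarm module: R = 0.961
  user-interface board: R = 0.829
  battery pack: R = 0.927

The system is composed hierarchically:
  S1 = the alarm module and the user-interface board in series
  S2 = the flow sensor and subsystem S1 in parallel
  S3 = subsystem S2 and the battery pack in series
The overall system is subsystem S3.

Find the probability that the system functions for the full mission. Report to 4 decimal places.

0.8921

Series (alarm module and user-interface board): 0.961000 × 0.829000 = 0.796669
Parallel (flow sensor and [0.796669]): 1 − (1 − 0.815000)(1 − 0.796669) = 0.962384
Series ([0.962384] and battery pack): 0.962384 × 0.927000 = 0.8921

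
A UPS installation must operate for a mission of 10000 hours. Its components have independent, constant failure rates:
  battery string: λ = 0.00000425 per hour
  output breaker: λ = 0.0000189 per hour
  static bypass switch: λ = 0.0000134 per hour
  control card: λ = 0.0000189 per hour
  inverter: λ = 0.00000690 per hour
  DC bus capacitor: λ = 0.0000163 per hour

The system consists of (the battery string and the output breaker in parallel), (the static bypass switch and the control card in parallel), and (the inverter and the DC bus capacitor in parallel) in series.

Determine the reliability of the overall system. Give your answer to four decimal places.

R(battery string) = exp(−0.00000425 × 10000) = 0.958390
R(output breaker) = exp(−0.0000189 × 10000) = 0.827787
R(static bypass switch) = exp(−0.0000134 × 10000) = 0.874590
R(control card) = exp(−0.0000189 × 10000) = 0.827787
R(inverter) = exp(−0.00000690 × 10000) = 0.933327
R(DC bus capacitor) = exp(−0.0000163 × 10000) = 0.849591
Parallel (battery string and output breaker): 1 − (1 − 0.958390)(1 − 0.827787) = 0.992834
Parallel (static bypass switch and control card): 1 − (1 − 0.874590)(1 − 0.827787) = 0.978403
Parallel (inverter and DC bus capacitor): 1 − (1 − 0.933327)(1 − 0.849591) = 0.989972
Series ([0.992834], [0.978403], and [0.989972]): 0.992834 × 0.978403 × 0.989972 = 0.9617

0.9617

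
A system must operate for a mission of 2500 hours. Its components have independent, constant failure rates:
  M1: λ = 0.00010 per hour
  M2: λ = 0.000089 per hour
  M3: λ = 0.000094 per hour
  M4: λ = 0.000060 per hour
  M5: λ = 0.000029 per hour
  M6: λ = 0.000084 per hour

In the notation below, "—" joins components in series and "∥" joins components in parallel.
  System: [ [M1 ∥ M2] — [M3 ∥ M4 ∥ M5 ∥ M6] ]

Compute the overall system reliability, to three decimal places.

0.956

R(M1) = exp(−0.00010 × 2500) = 0.77880
R(M2) = exp(−0.000089 × 2500) = 0.80052
R(M3) = exp(−0.000094 × 2500) = 0.79057
R(M4) = exp(−0.000060 × 2500) = 0.86071
R(M5) = exp(−0.000029 × 2500) = 0.93007
R(M6) = exp(−0.000084 × 2500) = 0.81058
Parallel (M1 and M2): 1 − (1 − 0.77880)(1 − 0.80052) = 0.95588
Parallel (M3, M4, M5, and M6): 1 − (1 − 0.79057)(1 − 0.86071)(1 − 0.93007)(1 − 0.81058) = 0.99961
Series ([0.95588] and [0.99961]): 0.95588 × 0.99961 = 0.956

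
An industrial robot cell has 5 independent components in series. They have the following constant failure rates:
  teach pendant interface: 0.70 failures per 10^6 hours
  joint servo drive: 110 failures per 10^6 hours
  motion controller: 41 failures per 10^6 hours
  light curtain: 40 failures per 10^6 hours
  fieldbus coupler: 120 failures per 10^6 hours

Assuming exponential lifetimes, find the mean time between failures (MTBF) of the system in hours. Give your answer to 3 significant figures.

Series of exponential components: λ_sys = Σ λ_i
λ_sys = 0.00000070 + 0.00011 + 0.000041 + 0.000040 + 0.00012 = 3.1170e-04 /h
MTBF = 1 / λ_sys = 3210 h

3210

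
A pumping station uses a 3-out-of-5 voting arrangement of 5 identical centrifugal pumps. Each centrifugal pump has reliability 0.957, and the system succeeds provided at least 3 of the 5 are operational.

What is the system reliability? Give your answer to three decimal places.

0.999

R = Σ_{i=3}^{5} C(5,i) p^i (1−p)^{5−i} with p = 0.957
C(5,3)·0.957^3·0.043^2 = 0.01621
C(5,4)·0.957^4·0.043^1 = 0.18034
C(5,5)·0.957^5·0.043^0 = 0.80271
Sum = 0.999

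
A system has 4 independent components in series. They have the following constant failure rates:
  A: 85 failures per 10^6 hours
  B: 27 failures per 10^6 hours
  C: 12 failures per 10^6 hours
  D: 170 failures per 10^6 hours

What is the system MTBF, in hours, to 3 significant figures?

3400

Series of exponential components: λ_sys = Σ λ_i
λ_sys = 0.000085 + 0.000027 + 0.000012 + 0.00017 = 2.9400e-04 /h
MTBF = 1 / λ_sys = 3400 h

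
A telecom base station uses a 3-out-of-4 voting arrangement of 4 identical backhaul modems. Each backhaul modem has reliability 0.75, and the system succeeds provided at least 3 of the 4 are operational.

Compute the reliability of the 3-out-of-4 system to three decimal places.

R = Σ_{i=3}^{4} C(4,i) p^i (1−p)^{4−i} with p = 0.75
C(4,3)·0.75^3·0.25^1 = 0.42188
C(4,4)·0.75^4·0.25^0 = 0.31641
Sum = 0.738

0.738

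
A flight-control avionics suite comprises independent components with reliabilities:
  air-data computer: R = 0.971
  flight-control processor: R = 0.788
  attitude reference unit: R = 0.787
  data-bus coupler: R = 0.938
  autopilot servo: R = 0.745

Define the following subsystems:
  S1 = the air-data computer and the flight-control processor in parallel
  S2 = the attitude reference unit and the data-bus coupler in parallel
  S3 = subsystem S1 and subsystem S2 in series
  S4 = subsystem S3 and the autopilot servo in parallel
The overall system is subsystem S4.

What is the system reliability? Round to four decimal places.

0.9951

Parallel (air-data computer and flight-control processor): 1 − (1 − 0.971000)(1 − 0.788000) = 0.993852
Parallel (attitude reference unit and data-bus coupler): 1 − (1 − 0.787000)(1 − 0.938000) = 0.986794
Series ([0.993852] and [0.986794]): 0.993852 × 0.986794 = 0.980727
Parallel ([0.980727] and autopilot servo): 1 − (1 − 0.980727)(1 − 0.745000) = 0.9951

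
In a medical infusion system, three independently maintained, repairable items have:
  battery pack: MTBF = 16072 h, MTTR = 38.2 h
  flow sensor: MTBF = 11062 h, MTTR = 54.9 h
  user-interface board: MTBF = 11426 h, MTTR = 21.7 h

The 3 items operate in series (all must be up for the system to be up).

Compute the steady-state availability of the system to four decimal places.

A(battery pack) = MTBF/(MTBF+MTTR) = 16072/(16072+38.2) = 0.997629
A(flow sensor) = MTBF/(MTBF+MTTR) = 11062/(11062+54.9) = 0.995062
A(user-interface board) = MTBF/(MTBF+MTTR) = 11426/(11426+21.7) = 0.998104
Series availability: 0.997629 × 0.995062 × 0.998104 = 0.9908

0.9908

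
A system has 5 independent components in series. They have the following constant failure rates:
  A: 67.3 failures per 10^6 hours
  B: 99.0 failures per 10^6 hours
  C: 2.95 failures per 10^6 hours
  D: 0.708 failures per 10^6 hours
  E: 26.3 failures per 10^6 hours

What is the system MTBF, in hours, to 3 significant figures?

5100

Series of exponential components: λ_sys = Σ λ_i
λ_sys = 0.0000673 + 0.0000990 + 0.00000295 + 0.000000708 + 0.0000263 = 1.9626e-04 /h
MTBF = 1 / λ_sys = 5100 h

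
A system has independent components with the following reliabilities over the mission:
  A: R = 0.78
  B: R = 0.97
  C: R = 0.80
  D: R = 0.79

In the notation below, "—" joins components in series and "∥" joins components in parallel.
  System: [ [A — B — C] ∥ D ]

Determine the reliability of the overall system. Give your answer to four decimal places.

0.9171

Series (A, B, and C): 0.780000 × 0.970000 × 0.800000 = 0.605280
Parallel ([0.605280] and D): 1 − (1 − 0.605280)(1 − 0.790000) = 0.9171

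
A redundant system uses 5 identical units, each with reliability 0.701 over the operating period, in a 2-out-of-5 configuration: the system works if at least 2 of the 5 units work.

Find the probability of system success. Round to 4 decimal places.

R = Σ_{i=2}^{5} C(5,i) p^i (1−p)^{5−i} with p = 0.701
C(5,2)·0.701^2·0.299^3 = 0.131356
C(5,3)·0.701^3·0.299^2 = 0.307962
C(5,4)·0.701^4·0.299^1 = 0.361005
C(5,5)·0.701^5·0.299^0 = 0.169274
Sum = 0.9696

0.9696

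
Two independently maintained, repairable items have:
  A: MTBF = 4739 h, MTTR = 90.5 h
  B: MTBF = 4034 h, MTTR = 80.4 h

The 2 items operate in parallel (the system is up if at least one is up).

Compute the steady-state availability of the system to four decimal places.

0.9996

A(A) = MTBF/(MTBF+MTTR) = 4739/(4739+90.5) = 0.981261
A(B) = MTBF/(MTBF+MTTR) = 4034/(4034+80.4) = 0.980459
Parallel availability: 1 − (1 − 0.981261)(1 − 0.980459) = 0.9996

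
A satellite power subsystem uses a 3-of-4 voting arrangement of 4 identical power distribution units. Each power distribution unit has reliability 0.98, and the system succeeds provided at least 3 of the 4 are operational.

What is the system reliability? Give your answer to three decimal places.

R = Σ_{i=3}^{4} C(4,i) p^i (1−p)^{4−i} with p = 0.98
C(4,3)·0.98^3·0.02^1 = 0.07530
C(4,4)·0.98^4·0.02^0 = 0.92237
Sum = 0.998

0.998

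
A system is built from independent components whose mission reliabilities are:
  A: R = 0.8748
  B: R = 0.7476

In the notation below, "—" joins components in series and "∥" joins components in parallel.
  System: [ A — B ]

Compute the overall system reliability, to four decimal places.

Series (A and B): 0.874800 × 0.747600 = 0.6540

0.6540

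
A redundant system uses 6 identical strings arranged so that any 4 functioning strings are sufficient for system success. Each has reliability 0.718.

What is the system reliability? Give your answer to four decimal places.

R = Σ_{i=4}^{6} C(6,i) p^i (1−p)^{6−i} with p = 0.718
C(6,4)·0.718^4·0.282^2 = 0.317020
C(6,5)·0.718^5·0.282^1 = 0.322866
C(6,6)·0.718^6·0.282^0 = 0.137008
Sum = 0.7769

0.7769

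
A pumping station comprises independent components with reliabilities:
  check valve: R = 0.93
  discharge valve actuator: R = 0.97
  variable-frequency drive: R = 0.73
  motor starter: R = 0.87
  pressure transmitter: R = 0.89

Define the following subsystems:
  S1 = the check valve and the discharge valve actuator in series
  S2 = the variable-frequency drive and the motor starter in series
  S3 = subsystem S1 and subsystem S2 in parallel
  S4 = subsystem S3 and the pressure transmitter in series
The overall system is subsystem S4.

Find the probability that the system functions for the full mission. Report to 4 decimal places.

Series (check valve and discharge valve actuator): 0.930000 × 0.970000 = 0.902100
Series (variable-frequency drive and motor starter): 0.730000 × 0.870000 = 0.635100
Parallel ([0.902100] and [0.635100]): 1 − (1 − 0.902100)(1 − 0.635100) = 0.964276
Series ([0.964276] and pressure transmitter): 0.964276 × 0.890000 = 0.8582

0.8582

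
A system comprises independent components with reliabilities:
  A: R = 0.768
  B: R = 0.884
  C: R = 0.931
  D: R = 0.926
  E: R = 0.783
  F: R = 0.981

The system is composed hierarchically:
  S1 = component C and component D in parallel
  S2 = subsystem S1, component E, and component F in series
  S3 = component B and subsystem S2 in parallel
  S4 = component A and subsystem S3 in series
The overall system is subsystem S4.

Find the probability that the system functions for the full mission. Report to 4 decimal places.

0.7470

Parallel (C and D): 1 − (1 − 0.931000)(1 − 0.926000) = 0.994894
Series ([0.994894], E, and F): 0.994894 × 0.783000 × 0.981000 = 0.764201
Parallel (B and [0.764201]): 1 − (1 − 0.884000)(1 − 0.764201) = 0.972647
Series (A and [0.972647]): 0.768000 × 0.972647 = 0.7470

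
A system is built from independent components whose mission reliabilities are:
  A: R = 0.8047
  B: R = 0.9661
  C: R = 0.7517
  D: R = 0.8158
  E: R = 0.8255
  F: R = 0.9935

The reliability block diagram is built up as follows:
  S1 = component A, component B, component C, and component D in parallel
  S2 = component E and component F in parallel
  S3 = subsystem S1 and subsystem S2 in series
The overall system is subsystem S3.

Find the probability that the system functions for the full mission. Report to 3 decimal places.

Parallel (A, B, C, and D): 1 − (1 − 0.80470)(1 − 0.96610)(1 − 0.75170)(1 − 0.81580) = 0.99970
Parallel (E and F): 1 − (1 − 0.82550)(1 − 0.99350) = 0.99887
Series ([0.99970] and [0.99887]): 0.99970 × 0.99887 = 0.999

0.999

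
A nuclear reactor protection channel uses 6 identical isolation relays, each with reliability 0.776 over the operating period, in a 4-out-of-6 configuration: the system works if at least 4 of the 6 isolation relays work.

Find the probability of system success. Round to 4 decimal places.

0.8695

R = Σ_{i=4}^{6} C(6,i) p^i (1−p)^{6−i} with p = 0.776
C(6,4)·0.776^4·0.224^2 = 0.272919
C(6,5)·0.776^5·0.224^1 = 0.378188
C(6,6)·0.776^6·0.224^0 = 0.218359
Sum = 0.8695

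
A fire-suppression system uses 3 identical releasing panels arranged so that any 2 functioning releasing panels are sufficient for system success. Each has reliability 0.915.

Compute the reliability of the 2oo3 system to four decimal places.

0.9796

R = Σ_{i=2}^{3} C(3,i) p^i (1−p)^{3−i} with p = 0.915
C(3,2)·0.915^2·0.085^1 = 0.213492
C(3,3)·0.915^3·0.085^0 = 0.766061
Sum = 0.9796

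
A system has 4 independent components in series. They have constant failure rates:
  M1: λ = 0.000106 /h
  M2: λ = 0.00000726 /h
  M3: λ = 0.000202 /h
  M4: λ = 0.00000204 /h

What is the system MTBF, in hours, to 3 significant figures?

3150

Series of exponential components: λ_sys = Σ λ_i
λ_sys = 0.000106 + 0.00000726 + 0.000202 + 0.00000204 = 3.1730e-04 /h
MTBF = 1 / λ_sys = 3150 h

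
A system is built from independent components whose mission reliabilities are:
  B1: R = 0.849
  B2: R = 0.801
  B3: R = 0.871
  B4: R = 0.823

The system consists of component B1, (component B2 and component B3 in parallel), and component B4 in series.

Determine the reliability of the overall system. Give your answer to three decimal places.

0.681

Parallel (B2 and B3): 1 − (1 − 0.80100)(1 − 0.87100) = 0.97433
Series (B1, [0.97433], and B4): 0.84900 × 0.97433 × 0.82300 = 0.681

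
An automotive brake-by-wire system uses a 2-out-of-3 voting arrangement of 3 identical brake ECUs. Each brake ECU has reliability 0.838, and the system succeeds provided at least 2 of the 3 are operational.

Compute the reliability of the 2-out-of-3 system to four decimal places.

0.9298

R = Σ_{i=2}^{3} C(3,i) p^i (1−p)^{3−i} with p = 0.838
C(3,2)·0.838^2·0.162^1 = 0.341291
C(3,3)·0.838^3·0.162^0 = 0.588480
Sum = 0.9298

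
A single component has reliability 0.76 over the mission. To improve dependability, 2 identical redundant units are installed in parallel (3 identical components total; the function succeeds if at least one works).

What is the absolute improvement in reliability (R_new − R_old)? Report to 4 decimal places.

0.2262

R_before = 0.76
R_after = 1 − (1 − 0.76)^3 = 0.9862
ΔR = 0.9862 − 0.76 = 0.2262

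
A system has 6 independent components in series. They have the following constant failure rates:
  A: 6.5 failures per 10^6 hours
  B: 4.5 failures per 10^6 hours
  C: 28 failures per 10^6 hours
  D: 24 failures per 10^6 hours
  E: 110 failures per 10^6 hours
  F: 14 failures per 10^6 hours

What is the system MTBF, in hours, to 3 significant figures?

Series of exponential components: λ_sys = Σ λ_i
λ_sys = 0.0000065 + 0.0000045 + 0.000028 + 0.000024 + 0.00011 + 0.000014 = 1.8700e-04 /h
MTBF = 1 / λ_sys = 5350 h

5350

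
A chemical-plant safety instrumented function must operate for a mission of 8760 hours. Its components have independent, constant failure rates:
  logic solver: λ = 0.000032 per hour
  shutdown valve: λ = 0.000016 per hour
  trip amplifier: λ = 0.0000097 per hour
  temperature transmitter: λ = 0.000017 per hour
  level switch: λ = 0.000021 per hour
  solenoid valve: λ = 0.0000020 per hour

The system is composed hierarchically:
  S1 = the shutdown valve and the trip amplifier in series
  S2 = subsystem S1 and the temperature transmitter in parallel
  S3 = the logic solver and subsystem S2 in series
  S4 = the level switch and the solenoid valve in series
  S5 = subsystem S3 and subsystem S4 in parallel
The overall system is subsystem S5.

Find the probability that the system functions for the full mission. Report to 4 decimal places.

0.9515

R(logic solver) = exp(−0.000032 × 8760) = 0.755542
R(shutdown valve) = exp(−0.000016 × 8760) = 0.869219
R(trip amplifier) = exp(−0.0000097 × 8760) = 0.918538
R(temperature transmitter) = exp(−0.000017 × 8760) = 0.861638
R(level switch) = exp(−0.000021 × 8760) = 0.831969
R(solenoid valve) = exp(−0.0000020 × 8760) = 0.982633
Series (shutdown valve and trip amplifier): 0.869219 × 0.918538 = 0.798411
Parallel ([0.798411] and temperature transmitter): 1 − (1 − 0.798411)(1 − 0.861638) = 0.972108
Series (logic solver and [0.972108]): 0.755542 × 0.972108 = 0.734468
Series (level switch and solenoid valve): 0.831969 × 0.982633 = 0.817520
Parallel ([0.734468] and [0.817520]): 1 − (1 − 0.734468)(1 − 0.817520) = 0.9515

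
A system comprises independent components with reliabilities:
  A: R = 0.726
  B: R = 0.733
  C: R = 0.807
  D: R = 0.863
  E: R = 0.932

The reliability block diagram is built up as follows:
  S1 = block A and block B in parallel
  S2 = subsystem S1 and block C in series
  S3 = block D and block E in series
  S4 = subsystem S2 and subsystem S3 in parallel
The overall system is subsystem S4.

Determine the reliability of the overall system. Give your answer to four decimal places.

0.9507

Parallel (A and B): 1 − (1 − 0.726000)(1 − 0.733000) = 0.926842
Series ([0.926842] and C): 0.926842 × 0.807000 = 0.747961
Series (D and E): 0.863000 × 0.932000 = 0.804316
Parallel ([0.747961] and [0.804316]): 1 − (1 − 0.747961)(1 − 0.804316) = 0.9507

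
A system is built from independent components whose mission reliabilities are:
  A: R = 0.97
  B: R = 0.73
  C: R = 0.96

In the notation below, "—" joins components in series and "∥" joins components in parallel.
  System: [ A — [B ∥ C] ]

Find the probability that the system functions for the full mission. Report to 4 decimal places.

Parallel (B and C): 1 − (1 − 0.730000)(1 − 0.960000) = 0.989200
Series (A and [0.989200]): 0.970000 × 0.989200 = 0.9595

0.9595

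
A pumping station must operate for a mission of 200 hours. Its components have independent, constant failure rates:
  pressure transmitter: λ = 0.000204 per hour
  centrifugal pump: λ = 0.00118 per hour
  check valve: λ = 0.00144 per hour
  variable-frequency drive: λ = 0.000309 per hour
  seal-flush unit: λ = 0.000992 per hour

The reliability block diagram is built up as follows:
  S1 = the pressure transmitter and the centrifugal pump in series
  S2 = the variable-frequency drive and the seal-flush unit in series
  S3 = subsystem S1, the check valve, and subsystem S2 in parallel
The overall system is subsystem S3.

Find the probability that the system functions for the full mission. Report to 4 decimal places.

0.9861

R(pressure transmitter) = exp(−0.000204 × 200) = 0.960021
R(centrifugal pump) = exp(−0.00118 × 200) = 0.789781
R(check valve) = exp(−0.00144 × 200) = 0.749762
R(variable-frequency drive) = exp(−0.000309 × 200) = 0.940071
R(seal-flush unit) = exp(−0.000992 × 200) = 0.820042
Series (pressure transmitter and centrifugal pump): 0.960021 × 0.789781 = 0.758206
Series (variable-frequency drive and seal-flush unit): 0.940071 × 0.820042 = 0.770898
Parallel ([0.758206], check valve, and [0.770898]): 1 − (1 − 0.758206)(1 − 0.749762)(1 − 0.770898) = 0.9861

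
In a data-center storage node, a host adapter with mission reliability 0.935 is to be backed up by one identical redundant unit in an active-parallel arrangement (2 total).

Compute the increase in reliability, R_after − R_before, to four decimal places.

R_before = 0.935
R_after = 1 − (1 − 0.935)^2 = 0.9958
ΔR = 0.9958 − 0.935 = 0.0608

0.0608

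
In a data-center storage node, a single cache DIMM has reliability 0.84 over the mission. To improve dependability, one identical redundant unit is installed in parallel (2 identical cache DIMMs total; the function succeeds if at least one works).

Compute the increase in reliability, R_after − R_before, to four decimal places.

R_before = 0.84
R_after = 1 − (1 − 0.84)^2 = 0.9744
ΔR = 0.9744 − 0.84 = 0.1344

0.1344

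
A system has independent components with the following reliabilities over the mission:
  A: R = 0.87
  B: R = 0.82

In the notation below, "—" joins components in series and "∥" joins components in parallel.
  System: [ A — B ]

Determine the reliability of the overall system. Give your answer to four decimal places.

Series (A and B): 0.870000 × 0.820000 = 0.7134

0.7134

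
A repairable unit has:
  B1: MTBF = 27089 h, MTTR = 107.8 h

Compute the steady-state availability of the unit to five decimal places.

A(B1) = MTBF/(MTBF+MTTR) = 27089/(27089+107.8) = 0.99604

0.99604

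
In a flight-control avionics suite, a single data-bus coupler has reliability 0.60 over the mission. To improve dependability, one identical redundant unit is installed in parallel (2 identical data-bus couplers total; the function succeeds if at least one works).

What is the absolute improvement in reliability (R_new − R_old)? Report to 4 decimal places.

R_before = 0.60
R_after = 1 − (1 − 0.60)^2 = 0.8400
ΔR = 0.8400 − 0.60 = 0.2400

0.2400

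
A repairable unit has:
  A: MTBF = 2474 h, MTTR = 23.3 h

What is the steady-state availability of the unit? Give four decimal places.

0.9907

A(A) = MTBF/(MTBF+MTTR) = 2474/(2474+23.3) = 0.9907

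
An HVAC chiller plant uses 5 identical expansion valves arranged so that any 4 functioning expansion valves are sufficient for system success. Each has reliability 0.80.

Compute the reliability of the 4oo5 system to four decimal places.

R = Σ_{i=4}^{5} C(5,i) p^i (1−p)^{5−i} with p = 0.80
C(5,4)·0.80^4·0.20^1 = 0.409600
C(5,5)·0.80^5·0.20^0 = 0.327680
Sum = 0.7373

0.7373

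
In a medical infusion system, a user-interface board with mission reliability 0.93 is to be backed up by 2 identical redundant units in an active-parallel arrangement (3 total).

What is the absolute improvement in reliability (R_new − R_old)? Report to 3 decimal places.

0.070

R_before = 0.93
R_after = 1 − (1 − 0.93)^3 = 1.000
ΔR = 1.000 − 0.93 = 0.070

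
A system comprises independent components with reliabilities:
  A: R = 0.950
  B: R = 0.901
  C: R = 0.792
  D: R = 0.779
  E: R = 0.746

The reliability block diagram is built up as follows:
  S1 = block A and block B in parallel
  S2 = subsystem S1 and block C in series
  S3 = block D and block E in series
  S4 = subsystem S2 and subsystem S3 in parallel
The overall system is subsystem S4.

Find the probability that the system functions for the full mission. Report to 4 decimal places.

0.9112

Parallel (A and B): 1 − (1 − 0.950000)(1 − 0.901000) = 0.995050
Series ([0.995050] and C): 0.995050 × 0.792000 = 0.788080
Series (D and E): 0.779000 × 0.746000 = 0.581134
Parallel ([0.788080] and [0.581134]): 1 − (1 − 0.788080)(1 − 0.581134) = 0.9112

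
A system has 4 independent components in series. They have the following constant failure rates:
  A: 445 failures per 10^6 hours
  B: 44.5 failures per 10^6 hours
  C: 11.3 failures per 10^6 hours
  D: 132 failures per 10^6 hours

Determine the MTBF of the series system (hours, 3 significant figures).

Series of exponential components: λ_sys = Σ λ_i
λ_sys = 0.000445 + 0.0000445 + 0.0000113 + 0.000132 = 6.3280e-04 /h
MTBF = 1 / λ_sys = 1580 h

1580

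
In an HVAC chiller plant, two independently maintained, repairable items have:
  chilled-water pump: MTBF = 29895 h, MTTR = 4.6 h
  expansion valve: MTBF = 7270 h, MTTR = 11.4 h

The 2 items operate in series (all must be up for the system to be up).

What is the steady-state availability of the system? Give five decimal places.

0.99828

A(chilled-water pump) = MTBF/(MTBF+MTTR) = 29895/(29895+4.6) = 0.999846
A(expansion valve) = MTBF/(MTBF+MTTR) = 7270/(7270+11.4) = 0.998434
Series availability: 0.999846 × 0.998434 = 0.99828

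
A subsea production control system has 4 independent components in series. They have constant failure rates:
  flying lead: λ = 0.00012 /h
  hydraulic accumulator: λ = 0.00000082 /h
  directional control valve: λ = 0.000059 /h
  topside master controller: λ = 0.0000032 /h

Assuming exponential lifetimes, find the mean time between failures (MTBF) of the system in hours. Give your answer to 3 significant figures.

Series of exponential components: λ_sys = Σ λ_i
λ_sys = 0.00012 + 0.00000082 + 0.000059 + 0.0000032 = 1.8302e-04 /h
MTBF = 1 / λ_sys = 5460 h

5460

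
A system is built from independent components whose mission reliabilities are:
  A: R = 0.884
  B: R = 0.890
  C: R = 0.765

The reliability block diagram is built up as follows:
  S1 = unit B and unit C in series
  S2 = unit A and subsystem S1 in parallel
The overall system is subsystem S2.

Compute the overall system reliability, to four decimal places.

0.9630

Series (B and C): 0.890000 × 0.765000 = 0.680850
Parallel (A and [0.680850]): 1 − (1 − 0.884000)(1 − 0.680850) = 0.9630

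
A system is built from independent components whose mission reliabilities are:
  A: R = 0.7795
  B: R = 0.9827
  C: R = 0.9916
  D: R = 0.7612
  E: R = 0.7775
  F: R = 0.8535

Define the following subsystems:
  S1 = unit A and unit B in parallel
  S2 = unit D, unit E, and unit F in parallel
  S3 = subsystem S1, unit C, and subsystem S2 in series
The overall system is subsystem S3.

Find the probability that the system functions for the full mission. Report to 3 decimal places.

0.980

Parallel (A and B): 1 − (1 − 0.77950)(1 − 0.98270) = 0.99619
Parallel (D, E, and F): 1 − (1 − 0.76120)(1 − 0.77750)(1 − 0.85350) = 0.99222
Series ([0.99619], C, and [0.99222]): 0.99619 × 0.99160 × 0.99222 = 0.980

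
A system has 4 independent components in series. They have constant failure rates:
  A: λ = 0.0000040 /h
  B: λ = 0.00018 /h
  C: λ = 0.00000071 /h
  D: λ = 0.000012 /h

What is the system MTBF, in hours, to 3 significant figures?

5080

Series of exponential components: λ_sys = Σ λ_i
λ_sys = 0.0000040 + 0.00018 + 0.00000071 + 0.000012 = 1.9671e-04 /h
MTBF = 1 / λ_sys = 5080 h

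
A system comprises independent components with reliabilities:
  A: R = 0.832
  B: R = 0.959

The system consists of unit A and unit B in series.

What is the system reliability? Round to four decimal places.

0.7979

Series (A and B): 0.832000 × 0.959000 = 0.7979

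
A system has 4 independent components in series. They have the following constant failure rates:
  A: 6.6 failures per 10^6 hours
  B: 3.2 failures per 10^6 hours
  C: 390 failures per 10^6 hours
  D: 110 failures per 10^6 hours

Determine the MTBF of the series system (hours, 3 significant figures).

Series of exponential components: λ_sys = Σ λ_i
λ_sys = 0.0000066 + 0.0000032 + 0.00039 + 0.00011 = 5.0980e-04 /h
MTBF = 1 / λ_sys = 1960 h

1960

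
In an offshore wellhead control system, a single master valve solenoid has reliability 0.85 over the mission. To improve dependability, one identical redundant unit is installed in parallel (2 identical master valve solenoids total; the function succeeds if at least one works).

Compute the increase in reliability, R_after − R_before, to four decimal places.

R_before = 0.85
R_after = 1 − (1 − 0.85)^2 = 0.9775
ΔR = 0.9775 − 0.85 = 0.1275

0.1275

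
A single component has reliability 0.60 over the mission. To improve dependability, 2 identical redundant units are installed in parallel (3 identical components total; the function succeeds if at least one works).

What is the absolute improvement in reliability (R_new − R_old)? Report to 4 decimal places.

R_before = 0.60
R_after = 1 − (1 − 0.60)^3 = 0.9360
ΔR = 0.9360 − 0.60 = 0.3360

0.3360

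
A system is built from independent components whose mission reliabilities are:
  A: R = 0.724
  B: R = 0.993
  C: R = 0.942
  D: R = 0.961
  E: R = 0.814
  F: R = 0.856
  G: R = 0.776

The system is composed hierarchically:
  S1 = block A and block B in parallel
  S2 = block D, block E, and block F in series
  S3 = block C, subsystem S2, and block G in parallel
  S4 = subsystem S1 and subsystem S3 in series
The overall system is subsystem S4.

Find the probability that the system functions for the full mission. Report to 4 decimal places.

0.9938

Parallel (A and B): 1 − (1 − 0.724000)(1 − 0.993000) = 0.998068
Series (D, E, and F): 0.961000 × 0.814000 × 0.856000 = 0.669609
Parallel (C, [0.669609], and G): 1 − (1 − 0.942000)(1 − 0.669609)(1 − 0.776000) = 0.995708
Series ([0.998068] and [0.995708]): 0.998068 × 0.995708 = 0.9938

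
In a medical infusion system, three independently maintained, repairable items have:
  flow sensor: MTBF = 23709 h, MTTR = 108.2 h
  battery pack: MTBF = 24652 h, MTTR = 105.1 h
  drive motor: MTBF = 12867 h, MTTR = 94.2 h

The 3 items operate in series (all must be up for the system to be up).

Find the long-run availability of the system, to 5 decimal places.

A(flow sensor) = MTBF/(MTBF+MTTR) = 23709/(23709+108.2) = 0.995457
A(battery pack) = MTBF/(MTBF+MTTR) = 24652/(24652+105.1) = 0.995755
A(drive motor) = MTBF/(MTBF+MTTR) = 12867/(12867+94.2) = 0.992732
Series availability: 0.995457 × 0.995755 × 0.992732 = 0.98403

0.98403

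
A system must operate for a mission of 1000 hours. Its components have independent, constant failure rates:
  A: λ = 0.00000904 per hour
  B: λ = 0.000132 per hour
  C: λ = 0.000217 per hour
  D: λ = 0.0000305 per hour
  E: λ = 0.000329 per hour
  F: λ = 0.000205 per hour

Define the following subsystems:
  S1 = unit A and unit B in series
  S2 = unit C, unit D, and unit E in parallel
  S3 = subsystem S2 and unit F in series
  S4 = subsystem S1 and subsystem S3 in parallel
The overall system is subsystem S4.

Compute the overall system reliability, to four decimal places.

0.9754

R(A) = exp(−0.00000904 × 1000) = 0.991001
R(B) = exp(−0.000132 × 1000) = 0.876341
R(C) = exp(−0.000217 × 1000) = 0.804930
R(D) = exp(−0.0000305 × 1000) = 0.969960
R(E) = exp(−0.000329 × 1000) = 0.719643
R(F) = exp(−0.000205 × 1000) = 0.814647
Series (A and B): 0.991001 × 0.876341 = 0.868455
Parallel (C, D, and E): 1 − (1 − 0.804930)(1 − 0.969960)(1 − 0.719643) = 0.998357
Series ([0.998357] and F): 0.998357 × 0.814647 = 0.813309
Parallel ([0.868455] and [0.813309]): 1 − (1 − 0.868455)(1 − 0.813309) = 0.9754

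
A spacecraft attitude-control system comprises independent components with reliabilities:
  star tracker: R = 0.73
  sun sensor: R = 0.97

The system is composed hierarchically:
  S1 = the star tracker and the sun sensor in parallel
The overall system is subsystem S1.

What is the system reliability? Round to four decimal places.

Parallel (star tracker and sun sensor): 1 − (1 − 0.730000)(1 − 0.970000) = 0.9919

0.9919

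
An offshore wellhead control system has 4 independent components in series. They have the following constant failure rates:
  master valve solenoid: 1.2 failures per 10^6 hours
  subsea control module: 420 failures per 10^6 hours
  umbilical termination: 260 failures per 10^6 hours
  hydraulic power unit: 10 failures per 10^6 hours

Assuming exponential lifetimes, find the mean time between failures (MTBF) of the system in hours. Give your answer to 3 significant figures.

Series of exponential components: λ_sys = Σ λ_i
λ_sys = 0.0000012 + 0.00042 + 0.00026 + 0.000010 = 6.9120e-04 /h
MTBF = 1 / λ_sys = 1450 h

1450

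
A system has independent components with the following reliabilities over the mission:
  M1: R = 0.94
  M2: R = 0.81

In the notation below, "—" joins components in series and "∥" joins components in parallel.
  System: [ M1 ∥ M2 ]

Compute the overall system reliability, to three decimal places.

0.989

Parallel (M1 and M2): 1 − (1 − 0.94000)(1 − 0.81000) = 0.989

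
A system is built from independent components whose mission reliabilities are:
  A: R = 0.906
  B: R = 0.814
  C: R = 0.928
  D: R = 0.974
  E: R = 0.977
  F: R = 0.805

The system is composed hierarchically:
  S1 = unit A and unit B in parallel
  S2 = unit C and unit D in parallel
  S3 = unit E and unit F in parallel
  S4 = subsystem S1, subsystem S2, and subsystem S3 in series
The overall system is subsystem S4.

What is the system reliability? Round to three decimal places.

Parallel (A and B): 1 − (1 − 0.90600)(1 − 0.81400) = 0.98252
Parallel (C and D): 1 − (1 − 0.92800)(1 − 0.97400) = 0.99813
Parallel (E and F): 1 − (1 − 0.97700)(1 − 0.80500) = 0.99552
Series ([0.98252], [0.99813], and [0.99552]): 0.98252 × 0.99813 × 0.99552 = 0.976

0.976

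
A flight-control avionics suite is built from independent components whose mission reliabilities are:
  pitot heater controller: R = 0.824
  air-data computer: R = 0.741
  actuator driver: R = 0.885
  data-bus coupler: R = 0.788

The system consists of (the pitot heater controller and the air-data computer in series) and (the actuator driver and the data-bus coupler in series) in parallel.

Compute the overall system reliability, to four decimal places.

Series (pitot heater controller and air-data computer): 0.824000 × 0.741000 = 0.610584
Series (actuator driver and data-bus coupler): 0.885000 × 0.788000 = 0.697380
Parallel ([0.610584] and [0.697380]): 1 − (1 − 0.610584)(1 − 0.697380) = 0.8822

0.8822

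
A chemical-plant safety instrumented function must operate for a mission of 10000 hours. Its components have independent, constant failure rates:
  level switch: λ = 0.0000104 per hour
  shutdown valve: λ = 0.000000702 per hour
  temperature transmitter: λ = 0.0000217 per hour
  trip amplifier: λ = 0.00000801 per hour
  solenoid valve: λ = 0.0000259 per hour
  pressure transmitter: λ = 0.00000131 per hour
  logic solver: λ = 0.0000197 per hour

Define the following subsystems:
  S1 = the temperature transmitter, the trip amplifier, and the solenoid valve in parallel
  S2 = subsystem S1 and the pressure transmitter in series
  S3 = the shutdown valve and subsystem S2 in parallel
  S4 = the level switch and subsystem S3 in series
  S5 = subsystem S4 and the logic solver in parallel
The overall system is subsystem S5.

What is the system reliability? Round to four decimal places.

0.9823

R(level switch) = exp(−0.0000104 × 10000) = 0.901225
R(shutdown valve) = exp(−0.000000702 × 10000) = 0.993005
R(temperature transmitter) = exp(−0.0000217 × 10000) = 0.804930
R(trip amplifier) = exp(−0.00000801 × 10000) = 0.923024
R(solenoid valve) = exp(−0.0000259 × 10000) = 0.771823
R(pressure transmitter) = exp(−0.00000131 × 10000) = 0.986985
R(logic solver) = exp(−0.0000197 × 10000) = 0.821191
Parallel (temperature transmitter, trip amplifier, and solenoid valve): 1 − (1 − 0.804930)(1 − 0.923024)(1 − 0.771823) = 0.996574
Series ([0.996574] and pressure transmitter): 0.996574 × 0.986985 = 0.983604
Parallel (shutdown valve and [0.983604]): 1 − (1 − 0.993005)(1 − 0.983604) = 0.999885
Series (level switch and [0.999885]): 0.901225 × 0.999885 = 0.901121
Parallel ([0.901121] and logic solver): 1 − (1 − 0.901121)(1 − 0.821191) = 0.9823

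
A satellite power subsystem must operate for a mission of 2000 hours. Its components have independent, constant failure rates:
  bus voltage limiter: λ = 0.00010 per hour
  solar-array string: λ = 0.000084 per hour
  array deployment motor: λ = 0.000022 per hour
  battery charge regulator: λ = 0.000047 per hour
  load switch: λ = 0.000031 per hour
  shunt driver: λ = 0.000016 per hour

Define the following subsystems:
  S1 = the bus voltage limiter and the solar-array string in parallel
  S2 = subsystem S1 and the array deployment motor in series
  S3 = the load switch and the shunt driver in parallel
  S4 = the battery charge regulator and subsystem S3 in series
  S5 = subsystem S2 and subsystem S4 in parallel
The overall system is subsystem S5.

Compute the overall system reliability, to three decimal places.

0.994

R(bus voltage limiter) = exp(−0.00010 × 2000) = 0.81873
R(solar-array string) = exp(−0.000084 × 2000) = 0.84535
R(array deployment motor) = exp(−0.000022 × 2000) = 0.95695
R(battery charge regulator) = exp(−0.000047 × 2000) = 0.91028
R(load switch) = exp(−0.000031 × 2000) = 0.93988
R(shunt driver) = exp(−0.000016 × 2000) = 0.96851
Parallel (bus voltage limiter and solar-array string): 1 − (1 − 0.81873)(1 − 0.84535) = 0.97197
Series ([0.97197] and array deployment motor): 0.97197 × 0.95695 = 0.93013
Parallel (load switch and shunt driver): 1 − (1 − 0.93988)(1 − 0.96851) = 0.99811
Series (battery charge regulator and [0.99811]): 0.91028 × 0.99811 = 0.90856
Parallel ([0.93013] and [0.90856]): 1 − (1 − 0.93013)(1 − 0.90856) = 0.994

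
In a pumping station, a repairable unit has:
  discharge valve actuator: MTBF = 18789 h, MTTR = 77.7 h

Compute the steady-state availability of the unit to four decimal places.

0.9959

A(discharge valve actuator) = MTBF/(MTBF+MTTR) = 18789/(18789+77.7) = 0.9959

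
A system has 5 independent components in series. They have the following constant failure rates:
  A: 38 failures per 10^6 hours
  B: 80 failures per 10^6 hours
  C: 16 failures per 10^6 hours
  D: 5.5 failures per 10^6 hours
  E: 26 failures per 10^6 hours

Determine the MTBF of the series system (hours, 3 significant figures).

Series of exponential components: λ_sys = Σ λ_i
λ_sys = 0.000038 + 0.000080 + 0.000016 + 0.0000055 + 0.000026 = 1.6550e-04 /h
MTBF = 1 / λ_sys = 6040 h

6040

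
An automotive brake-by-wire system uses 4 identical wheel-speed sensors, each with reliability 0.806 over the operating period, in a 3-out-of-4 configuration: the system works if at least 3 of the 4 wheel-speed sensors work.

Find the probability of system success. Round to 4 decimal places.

R = Σ_{i=3}^{4} C(4,i) p^i (1−p)^{4−i} with p = 0.806
C(4,3)·0.806^3·0.194^1 = 0.406319
C(4,4)·0.806^4·0.194^0 = 0.422027
Sum = 0.8283

0.8283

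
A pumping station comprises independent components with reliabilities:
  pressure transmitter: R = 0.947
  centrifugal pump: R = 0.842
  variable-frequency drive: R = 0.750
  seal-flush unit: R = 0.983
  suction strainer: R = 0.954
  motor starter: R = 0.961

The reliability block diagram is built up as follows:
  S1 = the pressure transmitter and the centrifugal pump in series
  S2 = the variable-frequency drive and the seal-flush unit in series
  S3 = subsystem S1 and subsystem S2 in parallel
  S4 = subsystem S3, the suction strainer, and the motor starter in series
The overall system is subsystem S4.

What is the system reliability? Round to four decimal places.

0.8680

Series (pressure transmitter and centrifugal pump): 0.947000 × 0.842000 = 0.797374
Series (variable-frequency drive and seal-flush unit): 0.750000 × 0.983000 = 0.737250
Parallel ([0.797374] and [0.737250]): 1 − (1 − 0.797374)(1 − 0.737250) = 0.946760
Series ([0.946760], suction strainer, and motor starter): 0.946760 × 0.954000 × 0.961000 = 0.8680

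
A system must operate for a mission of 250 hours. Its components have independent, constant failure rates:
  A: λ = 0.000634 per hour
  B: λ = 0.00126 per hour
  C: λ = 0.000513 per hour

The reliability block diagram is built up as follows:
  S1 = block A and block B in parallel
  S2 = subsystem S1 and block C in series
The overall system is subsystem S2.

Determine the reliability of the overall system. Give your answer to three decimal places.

R(A) = exp(−0.000634 × 250) = 0.85342
R(B) = exp(−0.00126 × 250) = 0.72979
R(C) = exp(−0.000513 × 250) = 0.87963
Parallel (A and B): 1 − (1 − 0.85342)(1 − 0.72979) = 0.96039
Series ([0.96039] and C): 0.96039 × 0.87963 = 0.845

0.845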